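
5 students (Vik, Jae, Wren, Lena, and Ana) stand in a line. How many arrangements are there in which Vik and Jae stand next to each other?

Place the 3 others and the Vik-Jae pair as 4 objects in a line; the pair has 2 internal arrangements.
So the count is 2·(4)! = 48.

48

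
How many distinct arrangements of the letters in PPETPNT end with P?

180

Fix P in the last position and arrange the remaining 6 letters.
Those 6 letters have P appearing twice and T appearing twice, giving (6)!/(2!·2!) = 180.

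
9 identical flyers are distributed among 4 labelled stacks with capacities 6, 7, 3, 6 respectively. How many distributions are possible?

140

By stars and bars, unrestricted non-negative solutions to x_1+…+x_4 = 9 number C(9+3,3) = 220.
Subtract solutions that violate a single cap (substitute x_i' = x_i − (cap_i+1)): x_1 ≥ 7 gives C(5,3) = 10; x_2 ≥ 8 gives C(4,3) = 4; x_3 ≥ 4 gives C(8,3) = 56; x_4 ≥ 7 gives C(5,3) = 10. Together 80.
No two caps can be exceeded simultaneously, so the pair terms are all 0.
By inclusion–exclusion the count is 220 − 80 + 0 = 140.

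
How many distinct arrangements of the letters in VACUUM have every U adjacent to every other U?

120

Treat the 2 copies of U as a single block. The multiset to arrange is then {UU, A, C, M, V}, 5 items in all.
All 5 items are distinct, so there are (5)! = 120 arrangements.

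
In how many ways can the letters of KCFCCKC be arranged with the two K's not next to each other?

There are 7!/(4!·2!) = 105 arrangements of KCFCCKC in total.
If the two K's are adjacent, glue them into one block, leaving 6 items to arrange: (6)!/(4!) = 30 ways.
Hence 105 − 30 = 75.

75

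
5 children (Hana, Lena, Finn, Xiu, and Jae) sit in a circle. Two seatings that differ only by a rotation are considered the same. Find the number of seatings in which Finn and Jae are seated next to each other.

12

Glue Finn and Jae into a block (2 internal orders). Seating 4 units around a circle gives (3)! arrangements.
So 2 × (3)! = 2 × 6 = 12.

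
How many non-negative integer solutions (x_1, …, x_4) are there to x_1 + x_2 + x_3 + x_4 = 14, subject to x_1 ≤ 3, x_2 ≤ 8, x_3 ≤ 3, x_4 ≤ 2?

10

Without the upper bounds there are C(17,3) = 680 ways to split 14 among 4 variables.
Subtract solutions that violate a single cap (substitute x_i' = x_i − (cap_i+1)): x_1 ≥ 4 gives C(13,3) = 286; x_2 ≥ 9 gives C(8,3) = 56; x_3 ≥ 4 gives C(13,3) = 286; x_4 ≥ 3 gives C(14,3) = 364. Together 992.
Add back pairs where two caps are both exceeded: 4 + 84 + 120 + 4 + 10 + 120 = 342.
Subtract triples: 0 + 0 + 20 + 0 = 20.
By inclusion–exclusion the count is 680 − 992 + 342 − 20 = 10.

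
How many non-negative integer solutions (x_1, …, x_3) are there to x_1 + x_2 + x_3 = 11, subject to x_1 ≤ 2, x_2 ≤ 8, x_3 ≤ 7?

By stars and bars, unrestricted non-negative solutions to x_1+…+x_3 = 11 number C(11+2,2) = 78.
Subtract solutions that violate a single cap (substitute x_i' = x_i − (cap_i+1)): x_1 ≥ 3 gives C(10,2) = 45; x_2 ≥ 9 gives C(4,2) = 6; x_3 ≥ 8 gives C(5,2) = 10. Together 61.
Add back pairs where two caps are both exceeded: 0 + 1 + 0 = 1.
By inclusion–exclusion the count is 78 − 61 + 1 = 18.

18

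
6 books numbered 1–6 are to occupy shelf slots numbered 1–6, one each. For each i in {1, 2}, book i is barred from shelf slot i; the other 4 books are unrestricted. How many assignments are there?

504

Let Aᵢ (for i ∈ {1, 2}) be the placements that put book i in its forbidden shelf slot. Any j of these fix j positions, leaving (6−j)! ways to fill the rest, and there are C(2,j) ways to pick which j.
By inclusion–exclusion, the number of valid placements is Σ_{j=0}^{2} (−1)^j C(2,j)·(6−j)!.
Computing: 720 − 240 + 24 = 504.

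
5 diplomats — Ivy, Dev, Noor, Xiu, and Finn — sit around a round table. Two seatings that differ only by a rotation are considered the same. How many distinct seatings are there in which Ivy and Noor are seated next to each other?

12

Treat {Ivy, Noor} as one unit (2 internal orders) and seat the resulting 4 units around the table: (3)! circular arrangements.
So 2 × (3)! = 2 × 6 = 12.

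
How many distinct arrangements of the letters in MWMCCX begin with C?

60

With the first slot taken by C, it remains to arrange the other 5 letters (MWMCX).
Those 5 letters have M appearing twice, giving (5)!/(2!) = 60.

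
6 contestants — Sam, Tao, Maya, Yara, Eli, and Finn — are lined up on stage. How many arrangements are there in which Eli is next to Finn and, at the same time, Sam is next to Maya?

96

Treat {Eli,Finn} as one block (2 orders) and {Sam,Maya} as another (2 orders).
That leaves 4 units to arrange: 2 × 2 × 4! = 4 × 24 = 96.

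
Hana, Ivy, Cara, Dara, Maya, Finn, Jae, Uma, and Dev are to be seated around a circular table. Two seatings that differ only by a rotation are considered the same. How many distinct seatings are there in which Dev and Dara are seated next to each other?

10080

Treat {Dev, Dara} as one unit (2 internal orders) and seat the resulting 8 units around the table: (7)! circular arrangements.
So 2 × (7)! = 2 × 5040 = 10080.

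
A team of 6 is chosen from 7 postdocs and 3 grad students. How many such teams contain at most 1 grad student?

70

Split by how many grad students are chosen (0 through 1).
Sum: C(3,0)·C(7,6) + C(3,1)·C(7,5) = 7 + 63 = 70.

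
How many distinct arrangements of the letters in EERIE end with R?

With the last slot taken by R, it remains to arrange the other 4 letters (EEIE).
Those 4 letters have E appearing 3 times, giving (4)!/(3!) = 4.

4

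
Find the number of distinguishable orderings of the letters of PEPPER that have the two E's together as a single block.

20

Treat the 2 copies of E as a single block. The multiset to arrange is then {EE, P, P, P, R}, 5 items in all.
That gives (5)!/(3!) = 20 arrangements.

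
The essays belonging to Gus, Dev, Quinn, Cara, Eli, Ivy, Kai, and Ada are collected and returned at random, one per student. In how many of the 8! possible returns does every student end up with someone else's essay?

Count assignments avoiding every fixed point. For any j of the 8 students fixed to their own essay, the other 8−j can be arranged in (8−j)! ways.
By inclusion–exclusion this is Σ_{j=0}^{8} (−1)^j C(8,j)·(8−j)!.
Computing: 40320 − 40320 + 20160 − 6720 + 1680 − 336 + 56 − 8 + 1 = 14833.

14833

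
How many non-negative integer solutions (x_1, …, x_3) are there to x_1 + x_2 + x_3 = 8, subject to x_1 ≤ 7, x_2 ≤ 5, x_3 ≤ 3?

Ignoring the caps, the number of non-negative solutions to x_1+…+x_3 = 8 is C(10,2) = 45.
Subtract solutions that violate a single cap (substitute x_i' = x_i − (cap_i+1)): x_1 ≥ 8 gives C(2,2) = 1; x_2 ≥ 6 gives C(4,2) = 6; x_3 ≥ 4 gives C(6,2) = 15. Together 22.
No two caps can be exceeded simultaneously, so the pair terms are all 0.
By inclusion–exclusion the count is 45 − 22 + 0 = 23.

23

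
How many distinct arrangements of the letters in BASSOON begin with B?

180

Fix B in the first position and arrange the remaining 6 letters.
Those 6 letters have O appearing twice and S appearing twice, giving (6)!/(2!·2!) = 180.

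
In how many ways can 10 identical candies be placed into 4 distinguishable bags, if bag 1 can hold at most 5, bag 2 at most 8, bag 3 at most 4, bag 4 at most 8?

By stars and bars, unrestricted non-negative solutions to x_1+…+x_4 = 10 number C(10+3,3) = 286.
Subtract solutions that violate a single cap (substitute x_i' = x_i − (cap_i+1)): x_1 ≥ 6 gives C(7,3) = 35; x_2 ≥ 9 gives C(4,3) = 4; x_3 ≥ 5 gives C(8,3) = 56; x_4 ≥ 9 gives C(4,3) = 4. Together 99.
No two caps can be exceeded simultaneously, so the pair terms are all 0.
By inclusion–exclusion the count is 286 − 99 + 0 = 187.

187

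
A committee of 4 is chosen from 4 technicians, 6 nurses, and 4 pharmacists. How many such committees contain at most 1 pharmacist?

Split by how many pharmacists are chosen (0 through 1).
Sum: C(4,0)·C(10,4) + C(4,1)·C(10,3) = 210 + 480 = 690.

690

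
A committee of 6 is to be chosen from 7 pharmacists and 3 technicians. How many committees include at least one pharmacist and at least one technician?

With no constraint there are C(10,6) = 210 possible selections.
Subtract selections that omit an entire group: no pharmacists → C(3,6) = 0; no technicians → C(7,6) = 7.
Both groups omitted at once is impossible, so 210 − 7 = 203.

203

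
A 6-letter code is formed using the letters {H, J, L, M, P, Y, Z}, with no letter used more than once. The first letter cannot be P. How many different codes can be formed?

The first letter has 7−1 = 6 choices (anything except P).
The remaining 5 letters are filled from the other 6 symbols without repetition: 6 × 5 × 4 × 3 × 2 = 720.
Total: 6 × 720 = 4320.

4320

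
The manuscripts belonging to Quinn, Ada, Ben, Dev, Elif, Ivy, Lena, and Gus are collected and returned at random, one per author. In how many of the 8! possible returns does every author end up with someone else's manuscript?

14833

Count assignments avoiding every fixed point. For any j of the 8 authors fixed to their own manuscript, the other 8−j can be arranged in (8−j)! ways.
By inclusion–exclusion this is Σ_{j=0}^{8} (−1)^j C(8,j)·(8−j)!.
Computing: 40320 − 40320 + 20160 − 6720 + 1680 − 336 + 56 − 8 + 1 = 14833.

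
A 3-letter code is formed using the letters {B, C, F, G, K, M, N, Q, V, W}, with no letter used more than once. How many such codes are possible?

With no repetition, fill the 3 letters in order: 10 choices, then 9, down to 8.
10 × 9 × 8 = 720.

720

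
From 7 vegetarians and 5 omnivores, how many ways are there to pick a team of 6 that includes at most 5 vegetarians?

Split by how many vegetarians are chosen (0 through 5).
Sum: C(7,0)·C(5,6) + C(7,1)·C(5,5) + C(7,2)·C(5,4) + C(7,3)·C(5,3) + C(7,4)·C(5,2) + C(7,5)·C(5,1) = 0 + 7 + 105 + 350 + 350 + 105 = 917.

917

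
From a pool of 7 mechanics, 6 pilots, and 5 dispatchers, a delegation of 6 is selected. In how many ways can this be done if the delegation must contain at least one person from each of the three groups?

Unrestricted: C(18,6) = 18564 ways to pick any 6 of the 18.
Subtract selections that omit an entire group: no mechanics → C(11,6) = 462; no pilots → C(12,6) = 924; no dispatchers → C(13,6) = 1716.
Add back selections omitting two groups (i.e. drawn from a single group): C(7,6) + C(6,6) + C(5,6) = 8.
By inclusion–exclusion: 18564 − 3102 + 8 = 15470.

15470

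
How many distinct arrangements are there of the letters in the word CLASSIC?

The 7 letters of CLASSIC have repeats: C appearing twice and S appearing twice.
The number of distinct arrangements is 7!/(2!·2!) = 5040/4 = 1260.

1260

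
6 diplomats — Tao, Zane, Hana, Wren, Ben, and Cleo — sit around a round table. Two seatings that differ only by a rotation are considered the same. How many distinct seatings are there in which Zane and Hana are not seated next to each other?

72

Without the restriction there are (5)! = 120 seatings.
Those with Zane next to Hana: fuse the pair into one unit and seat 5 units around a circle — 2·(4)! = 48.
Subtracting, 120 − 48 = 72.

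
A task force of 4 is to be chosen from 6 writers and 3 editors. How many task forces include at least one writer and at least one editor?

111

Total 4-person selections from all 9: C(9,4) = 126.
Selections missing a whole group: no writers → C(3,4) = 0; no editors → C(6,4) = 15.
Both groups omitted at once is impossible, so 126 − 15 = 111.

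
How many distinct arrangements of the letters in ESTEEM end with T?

20

With the last slot taken by T, it remains to arrange the other 5 letters (ESEEM).
Those 5 letters have E appearing 3 times, giving (5)!/(3!) = 20.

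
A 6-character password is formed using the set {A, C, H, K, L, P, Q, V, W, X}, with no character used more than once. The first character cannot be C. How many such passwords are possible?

The first character has 10−1 = 9 choices (anything except C).
The remaining 5 characters are filled from the other 9 symbols without repetition: 9 × 8 × 7 × 6 × 5 = 15120.
Total: 9 × 15120 = 136080.

136080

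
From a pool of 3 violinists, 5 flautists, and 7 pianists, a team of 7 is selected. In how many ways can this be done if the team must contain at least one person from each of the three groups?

With no constraint there are C(15,7) = 6435 possible selections.
Subtract selections that omit an entire group: no violinists → C(12,7) = 792; no flautists → C(10,7) = 120; no pianists → C(8,7) = 8.
Add back selections omitting two groups (i.e. drawn from a single group): C(3,7) + C(5,7) + C(7,7) = 1.
By inclusion–exclusion: 6435 − 920 + 1 = 5516.

5516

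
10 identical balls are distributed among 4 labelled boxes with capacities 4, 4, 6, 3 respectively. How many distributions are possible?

79

By stars and bars, unrestricted non-negative solutions to x_1+…+x_4 = 10 number C(10+3,3) = 286.
Subtract solutions that violate a single cap (substitute x_i' = x_i − (cap_i+1)): x_1 ≥ 5 gives C(8,3) = 56; x_2 ≥ 5 gives C(8,3) = 56; x_3 ≥ 7 gives C(6,3) = 20; x_4 ≥ 4 gives C(9,3) = 84. Together 216.
Add back pairs where two caps are both exceeded: 1 + 0 + 4 + 0 + 4 + 0 = 9.
By inclusion–exclusion the count is 286 − 216 + 9 = 79.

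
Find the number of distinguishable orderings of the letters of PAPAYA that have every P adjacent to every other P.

20

Treat the 2 copies of P as a single block. The multiset to arrange is then {PP, A, A, A, Y}, 5 items in all.
That gives (5)!/(3!) = 20 arrangements.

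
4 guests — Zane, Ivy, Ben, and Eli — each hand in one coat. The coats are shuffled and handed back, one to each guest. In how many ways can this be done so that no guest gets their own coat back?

This is the derangement count D_4: permutations of 4 items with no fixed point.
By inclusion–exclusion this is Σ_{j=0}^{4} (−1)^j C(4,j)·(4−j)!.
Computing: 24 − 24 + 12 − 4 + 1 = 9.

9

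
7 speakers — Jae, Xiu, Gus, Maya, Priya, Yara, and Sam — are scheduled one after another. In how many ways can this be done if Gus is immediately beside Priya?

1440

Place the 5 others and the Gus-Priya pair as 6 objects in a line; the pair has 2 internal arrangements.
So the count is 2·(6)! = 1440.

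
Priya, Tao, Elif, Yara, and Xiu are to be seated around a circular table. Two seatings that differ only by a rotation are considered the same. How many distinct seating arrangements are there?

24

Seat Priya anywhere (absorbing the rotational symmetry), then permute the other 4: (4)! = 24.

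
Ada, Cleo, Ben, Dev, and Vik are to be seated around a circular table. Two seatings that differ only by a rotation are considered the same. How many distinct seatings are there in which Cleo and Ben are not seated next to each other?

Without the restriction there are (4)! = 24 seatings.
Those with Cleo next to Ben: fuse the pair into one unit and seat 4 units around a circle — 2·(3)! = 12.
Subtracting, 24 − 12 = 12.

12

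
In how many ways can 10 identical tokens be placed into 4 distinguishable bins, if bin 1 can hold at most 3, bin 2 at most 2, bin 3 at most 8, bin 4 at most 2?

32

By stars and bars, unrestricted non-negative solutions to x_1+…+x_4 = 10 number C(10+3,3) = 286.
Subtract solutions that violate a single cap (substitute x_i' = x_i − (cap_i+1)): x_1 ≥ 4 gives C(9,3) = 84; x_2 ≥ 3 gives C(10,3) = 120; x_3 ≥ 9 gives C(4,3) = 4; x_4 ≥ 3 gives C(10,3) = 120. Together 328.
Add back pairs where two caps are both exceeded: 20 + 0 + 20 + 0 + 35 + 0 = 75.
Subtract triples: 0 + 1 + 0 + 0 = 1.
By inclusion–exclusion the count is 286 − 328 + 75 − 1 = 32.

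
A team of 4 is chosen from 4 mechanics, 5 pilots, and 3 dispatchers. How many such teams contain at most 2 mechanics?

Split by how many mechanics are chosen (0 through 2).
Sum: C(4,0)·C(8,4) + C(4,1)·C(8,3) + C(4,2)·C(8,2) = 70 + 224 + 168 = 462.

462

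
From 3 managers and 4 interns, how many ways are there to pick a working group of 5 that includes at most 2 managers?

Split by how many managers are chosen (0 through 2).
Sum: C(3,0)·C(4,5) + C(3,1)·C(4,4) + C(3,2)·C(4,3) = 0 + 3 + 12 = 15.

15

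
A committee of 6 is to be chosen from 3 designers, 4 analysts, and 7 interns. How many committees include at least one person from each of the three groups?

Total 6-person selections from all 14: C(14,6) = 3003.
Subtract selections that omit an entire group: no designers → C(11,6) = 462; no analysts → C(10,6) = 210; no interns → C(7,6) = 7.
Add back selections omitting two groups (i.e. drawn from a single group): C(3,6) + C(4,6) + C(7,6) = 7.
By inclusion–exclusion: 3003 − 679 + 7 = 2331.

2331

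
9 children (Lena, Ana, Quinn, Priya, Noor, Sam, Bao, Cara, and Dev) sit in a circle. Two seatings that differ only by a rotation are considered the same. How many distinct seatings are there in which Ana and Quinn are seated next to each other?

Treat {Ana, Quinn} as one unit (2 internal orders) and seat the resulting 8 units around the table: (7)! circular arrangements.
So 2 × (7)! = 2 × 5040 = 10080.

10080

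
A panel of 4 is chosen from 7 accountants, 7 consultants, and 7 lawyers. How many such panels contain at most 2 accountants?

Split by how many accountants are chosen (0 through 2).
Sum: C(7,0)·C(14,4) + C(7,1)·C(14,3) + C(7,2)·C(14,2) = 1001 + 2548 + 1911 = 5460.

5460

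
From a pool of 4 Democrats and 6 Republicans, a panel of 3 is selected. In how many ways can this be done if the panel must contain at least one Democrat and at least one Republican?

With no constraint there are C(10,3) = 120 possible selections.
Selections missing a whole group: no Democrats → C(6,3) = 20; no Republicans → C(4,3) = 4.
Both groups omitted at once is impossible, so 120 − 24 = 96.

96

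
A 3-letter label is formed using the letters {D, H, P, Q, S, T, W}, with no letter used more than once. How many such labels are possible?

Choose and order 3 of the 7 symbols: the first letter has 7 options, the next 6, then 5.
That product is 7 × 6 × 5 = 210.

210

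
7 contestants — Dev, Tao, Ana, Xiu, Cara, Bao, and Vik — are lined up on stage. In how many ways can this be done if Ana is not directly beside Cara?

3600

There are 7! = 5040 arrangements in all. If Ana and Cara are adjacent, merging them into one block gives 2·(6)! = 1440 arrangements.
Complementary counting: 5040 − 1440 = 3600.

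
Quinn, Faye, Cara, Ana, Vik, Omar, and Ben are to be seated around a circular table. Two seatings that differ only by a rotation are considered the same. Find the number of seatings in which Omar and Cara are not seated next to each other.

480

All circular seatings of 7 people number (6)! = 720.
Seatings with Omar beside Cara: treat them as a block with 2 internal orders, giving 2 × (5)! = 240.
Subtracting, 720 − 240 = 480.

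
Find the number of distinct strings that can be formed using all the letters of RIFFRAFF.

840

Letter multiplicities in RIFFRAFF: A×1, F×4, I×1, R×2.
The number of distinct arrangements is 8!/(4!·2!) = 40320/48 = 840.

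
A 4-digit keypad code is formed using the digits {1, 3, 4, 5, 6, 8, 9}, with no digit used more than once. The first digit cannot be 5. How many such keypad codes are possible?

The first digit has 7−1 = 6 choices (anything except 5).
The remaining 3 digits are filled from the other 6 symbols without repetition: 6 × 5 × 4 = 120.
Total: 6 × 120 = 720.

720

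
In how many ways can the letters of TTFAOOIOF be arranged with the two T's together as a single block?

Treat the 2 copies of T as a single block. The multiset to arrange is then {TT, A, F, F, I, O, O, O}, 8 items in all.
That gives (8)!/(3!·2!) = 3360 arrangements.

3360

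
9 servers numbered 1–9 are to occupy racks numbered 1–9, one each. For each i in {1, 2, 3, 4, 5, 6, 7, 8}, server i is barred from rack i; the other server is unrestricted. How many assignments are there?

148329

Let Aᵢ (for 1 ≤ i ≤ 8) be the placements that put server i in its forbidden rack. Any j of these fix j positions, leaving (9−j)! ways to fill the rest, and there are C(8,j) ways to pick which j.
By inclusion–exclusion, the number of valid placements is Σ_{j=0}^{8} (−1)^j C(8,j)·(9−j)!.
Computing: 362880 − 322560 + 141120 − 40320 + 8400 − 1344 + 168 − 16 + 1 = 148329.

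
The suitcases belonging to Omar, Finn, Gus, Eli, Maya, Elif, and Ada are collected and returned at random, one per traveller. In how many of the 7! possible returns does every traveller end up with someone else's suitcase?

Count assignments avoiding every fixed point. For any j of the 7 travellers fixed to their own suitcase, the other 7−j can be arranged in (7−j)! ways.
By inclusion–exclusion this is Σ_{j=0}^{7} (−1)^j C(7,j)·(7−j)!.
Computing: 5040 − 5040 + 2520 − 840 + 210 − 42 + 7 − 1 = 1854.

1854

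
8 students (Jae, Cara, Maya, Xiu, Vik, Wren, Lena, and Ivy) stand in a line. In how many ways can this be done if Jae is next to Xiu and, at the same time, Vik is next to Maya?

2880

Treat {Jae,Xiu} as one block (2 orders) and {Vik,Maya} as another (2 orders).
That leaves 6 units to arrange: 2 × 2 × 6! = 4 × 720 = 2880.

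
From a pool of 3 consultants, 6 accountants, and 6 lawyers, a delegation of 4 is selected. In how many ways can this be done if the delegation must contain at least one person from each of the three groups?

648

With no constraint there are C(15,4) = 1365 possible selections.
Subtract selections that omit an entire group: no consultants → C(12,4) = 495; no accountants → C(9,4) = 126; no lawyers → C(9,4) = 126.
Add back selections omitting two groups (i.e. drawn from a single group): C(3,4) + C(6,4) + C(6,4) = 30.
By inclusion–exclusion: 1365 − 747 + 30 = 648.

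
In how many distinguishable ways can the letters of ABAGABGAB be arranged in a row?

1260

Letter multiplicities in ABAGABGAB: A×4, B×3, G×2.
Dividing 9! = 362880 by 4!·3!·2! = 288 for the repeated letters gives 1260.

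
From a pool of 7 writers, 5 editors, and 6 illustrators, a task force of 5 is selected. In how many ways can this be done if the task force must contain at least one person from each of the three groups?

Unrestricted: C(18,5) = 8568 ways to pick any 5 of the 18.
Subtract selections that omit an entire group: no writers → C(11,5) = 462; no editors → C(13,5) = 1287; no illustrators → C(12,5) = 792.
Add back selections omitting two groups (i.e. drawn from a single group): C(7,5) + C(5,5) + C(6,5) = 28.
By inclusion–exclusion: 8568 − 2541 + 28 = 6055.

6055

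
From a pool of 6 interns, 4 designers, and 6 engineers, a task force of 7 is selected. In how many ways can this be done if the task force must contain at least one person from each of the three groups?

With no constraint there are C(16,7) = 11440 possible selections.
Selections missing a whole group: no interns → C(10,7) = 120; no designers → C(12,7) = 792; no engineers → C(10,7) = 120.
Add back selections omitting two groups (i.e. drawn from a single group): C(6,7) + C(4,7) + C(6,7) = 0.
By inclusion–exclusion: 11440 − 1032 + 0 = 10408.

10408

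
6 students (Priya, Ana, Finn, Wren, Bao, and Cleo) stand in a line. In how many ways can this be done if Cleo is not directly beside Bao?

480

There are 6! = 720 arrangements in all. If Cleo and Bao are adjacent, merging them into one block gives 2·(5)! = 240 arrangements.
So 720 − 240 = 480 arrangements keep them apart.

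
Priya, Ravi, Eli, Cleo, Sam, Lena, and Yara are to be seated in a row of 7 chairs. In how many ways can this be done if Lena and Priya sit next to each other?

Treat {Lena, Priya} as a single unit. There are 6 units to order, and the pair itself can be ordered 2 ways.
That gives 2 × 6! = 2 × 720 = 1440.

1440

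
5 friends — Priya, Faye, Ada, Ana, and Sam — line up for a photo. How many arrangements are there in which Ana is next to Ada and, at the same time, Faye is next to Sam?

24

Treat {Ana,Ada} as one block (2 orders) and {Faye,Sam} as another (2 orders).
That leaves 3 units to arrange: 2 × 2 × 3! = 4 × 6 = 24.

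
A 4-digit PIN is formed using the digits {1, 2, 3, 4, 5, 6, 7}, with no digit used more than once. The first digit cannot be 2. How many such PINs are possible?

720

The first digit has 7−1 = 6 choices (anything except 2).
The remaining 3 digits are filled from the other 6 symbols without repetition: 6 × 5 × 4 = 120.
Total: 6 × 120 = 720.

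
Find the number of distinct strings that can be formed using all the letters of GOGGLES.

GOGGLES has 7 letters with G appearing 3 times.
Dividing 7! = 5040 by 3! = 6 for the repeated letters gives 840.

840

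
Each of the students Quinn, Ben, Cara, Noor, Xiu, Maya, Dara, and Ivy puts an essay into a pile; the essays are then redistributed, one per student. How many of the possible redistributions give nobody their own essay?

This is the derangement count D_8: permutations of 8 items with no fixed point.
By inclusion–exclusion this is Σ_{j=0}^{8} (−1)^j C(8,j)·(8−j)!.
Computing: 40320 − 40320 + 20160 − 6720 + 1680 − 336 + 56 − 8 + 1 = 14833.

14833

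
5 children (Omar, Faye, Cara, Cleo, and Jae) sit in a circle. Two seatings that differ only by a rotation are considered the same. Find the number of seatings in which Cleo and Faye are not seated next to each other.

12

Without the restriction there are (4)! = 24 seatings.
Seatings with Cleo beside Faye: treat them as a block with 2 internal orders, giving 2 × (3)! = 12.
Subtracting, 24 − 12 = 12.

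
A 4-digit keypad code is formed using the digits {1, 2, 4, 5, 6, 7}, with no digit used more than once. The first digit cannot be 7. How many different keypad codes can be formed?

The first digit has 6−1 = 5 choices (anything except 7).
The remaining 3 digits are filled from the other 5 symbols without repetition: 5 × 4 × 3 = 60.
Total: 5 × 60 = 300.

300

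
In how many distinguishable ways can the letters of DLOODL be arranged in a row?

Letter multiplicities in DLOODL: D×2, L×2, O×2.
The number of distinct arrangements is 6!/(2!·2!·2!) = 720/8 = 90.

90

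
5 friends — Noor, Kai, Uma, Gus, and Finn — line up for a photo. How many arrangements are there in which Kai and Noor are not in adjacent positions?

Of the 5! = 120 arrangements, those with Kai and Noor adjacent number 2 × 4! = 48 (treat the pair as a block with 2 internal orders).
So 120 − 48 = 72 arrangements keep them apart.

72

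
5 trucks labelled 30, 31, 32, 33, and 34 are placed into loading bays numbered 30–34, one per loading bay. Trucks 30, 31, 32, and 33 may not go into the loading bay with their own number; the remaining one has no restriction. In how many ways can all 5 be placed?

Let Aᵢ (for 30 ≤ i ≤ 33) be the placements that put truck i in its forbidden loading bay. Any j of these fix j positions, leaving (5−j)! ways to fill the rest, and there are C(4,j) ways to pick which j.
By inclusion–exclusion, the number of valid placements is Σ_{j=0}^{4} (−1)^j C(4,j)·(5−j)!.
Computing: 120 − 96 + 36 − 8 + 1 = 53.

53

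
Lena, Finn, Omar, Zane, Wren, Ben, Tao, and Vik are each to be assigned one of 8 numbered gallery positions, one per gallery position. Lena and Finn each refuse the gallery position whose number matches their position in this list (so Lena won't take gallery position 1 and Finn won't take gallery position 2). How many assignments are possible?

Let Aᵢ (for i ∈ {1, 2}) be the placements that put person i in their forbidden gallery position. Any j of these fix j positions, leaving (8−j)! ways to fill the rest, and there are C(2,j) ways to pick which j.
By inclusion–exclusion, the number of valid placements is Σ_{j=0}^{2} (−1)^j C(2,j)·(8−j)!.
Computing: 40320 − 10080 + 720 = 30960.

30960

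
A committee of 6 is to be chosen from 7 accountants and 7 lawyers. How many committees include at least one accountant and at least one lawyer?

Unrestricted: C(14,6) = 3003 ways to pick any 6 of the 14.
Selections missing a whole group: no accountants → C(7,6) = 7; no lawyers → C(7,6) = 7.
Both groups omitted at once is impossible, so 3003 − 14 = 2989.

2989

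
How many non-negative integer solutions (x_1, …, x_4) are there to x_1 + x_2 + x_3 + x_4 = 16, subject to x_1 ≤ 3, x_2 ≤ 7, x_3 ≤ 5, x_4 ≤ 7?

73

By stars and bars, unrestricted non-negative solutions to x_1+…+x_4 = 16 number C(16+3,3) = 969.
Subtract solutions that violate a single cap (substitute x_i' = x_i − (cap_i+1)): x_1 ≥ 4 gives C(15,3) = 455; x_2 ≥ 8 gives C(11,3) = 165; x_3 ≥ 6 gives C(13,3) = 286; x_4 ≥ 8 gives C(11,3) = 165. Together 1071.
Add back pairs where two caps are both exceeded: 35 + 84 + 35 + 10 + 1 + 10 = 175.
By inclusion–exclusion the count is 969 − 1071 + 175 = 73.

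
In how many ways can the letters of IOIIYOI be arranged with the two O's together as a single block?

30

Treat the 2 copies of O as a single block. The multiset to arrange is then {OO, I, I, I, I, Y}, 6 items in all.
That gives (6)!/(4!) = 30 arrangements.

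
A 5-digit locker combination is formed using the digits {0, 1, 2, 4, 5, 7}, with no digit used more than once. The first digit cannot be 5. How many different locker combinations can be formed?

600

The first digit has 6−1 = 5 choices (anything except 5).
The remaining 4 digits are filled from the other 5 symbols without repetition: 5 × 4 × 3 × 2 = 120.
Total: 5 × 120 = 600.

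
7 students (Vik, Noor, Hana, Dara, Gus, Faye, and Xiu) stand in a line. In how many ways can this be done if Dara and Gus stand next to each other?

1440

Treat {Dara, Gus} as a single unit. There are 6 units to order, and the pair itself can be ordered 2 ways.
So the count is 2·(6)! = 1440.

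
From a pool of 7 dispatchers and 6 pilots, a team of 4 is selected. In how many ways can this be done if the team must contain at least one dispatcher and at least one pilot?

With no constraint there are C(13,4) = 715 possible selections.
Selections missing a whole group: no dispatchers → C(6,4) = 15; no pilots → C(7,4) = 35.
Both groups omitted at once is impossible, so 715 − 50 = 665.

665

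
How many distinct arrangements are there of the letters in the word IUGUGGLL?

IUGUGGLL has 8 letters with G appearing 3 times, L appearing twice, and U appearing twice.
So there are 8! / (3!·2!·2!) = 1680 distinguishable arrangements.

1680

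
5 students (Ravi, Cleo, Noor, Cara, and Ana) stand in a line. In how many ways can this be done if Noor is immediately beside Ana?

48

Treat {Noor, Ana} as a single unit. There are 4 units to order, and the pair itself can be ordered 2 ways.
That gives 2 × 4! = 2 × 24 = 48.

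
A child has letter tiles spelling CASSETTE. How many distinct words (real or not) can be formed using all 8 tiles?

The 8 letters of CASSETTE have repeats: E appearing twice, S appearing twice, and T appearing twice.
The number of distinct arrangements is 8!/(2!·2!·2!) = 40320/8 = 5040.

5040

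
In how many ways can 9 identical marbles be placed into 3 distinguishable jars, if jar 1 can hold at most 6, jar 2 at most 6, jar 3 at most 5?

By stars and bars, unrestricted non-negative solutions to x_1+…+x_3 = 9 number C(9+2,2) = 55.
Subtract solutions that violate a single cap (substitute x_i' = x_i − (cap_i+1)): x_1 ≥ 7 gives C(4,2) = 6; x_2 ≥ 7 gives C(4,2) = 6; x_3 ≥ 6 gives C(5,2) = 10. Together 22.
No two caps can be exceeded simultaneously, so the pair terms are all 0.
By inclusion–exclusion the count is 55 − 22 + 0 = 33.

33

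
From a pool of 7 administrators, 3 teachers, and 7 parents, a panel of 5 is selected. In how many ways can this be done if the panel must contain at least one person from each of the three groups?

3724

Total 5-person selections from all 17: C(17,5) = 6188.
Selections missing a whole group: no administrators → C(10,5) = 252; no teachers → C(14,5) = 2002; no parents → C(10,5) = 252.
Add back selections omitting two groups (i.e. drawn from a single group): C(7,5) + C(3,5) + C(7,5) = 42.
By inclusion–exclusion: 6188 − 2506 + 42 = 3724.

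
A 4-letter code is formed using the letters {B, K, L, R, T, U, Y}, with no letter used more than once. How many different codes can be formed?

840

Choose and order 4 of the 7 symbols: the first letter has 7 options, the next 6, then 5, 4.
7 × 6 × 5 × 4 = 840.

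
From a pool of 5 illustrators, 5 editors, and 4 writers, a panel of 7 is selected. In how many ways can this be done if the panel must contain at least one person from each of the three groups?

With no constraint there are C(14,7) = 3432 possible selections.
Subtract selections that omit an entire group: no illustrators → C(9,7) = 36; no editors → C(9,7) = 36; no writers → C(10,7) = 120.
Add back selections omitting two groups (i.e. drawn from a single group): C(5,7) + C(5,7) + C(4,7) = 0.
By inclusion–exclusion: 3432 − 192 + 0 = 3240.

3240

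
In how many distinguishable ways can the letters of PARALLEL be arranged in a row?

3360

The 8 letters of PARALLEL have repeats: A appearing twice and L appearing 3 times.
The number of distinct arrangements is 8!/(3!·2!) = 40320/12 = 3360.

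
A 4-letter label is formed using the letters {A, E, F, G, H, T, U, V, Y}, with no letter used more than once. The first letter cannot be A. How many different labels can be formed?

The first letter has 9−1 = 8 choices (anything except A).
The remaining 3 letters are filled from the other 8 symbols without repetition: 8 × 7 × 6 = 336.
Total: 8 × 336 = 2688.

2688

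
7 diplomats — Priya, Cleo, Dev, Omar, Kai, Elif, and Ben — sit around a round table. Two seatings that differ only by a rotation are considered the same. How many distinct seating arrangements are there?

720

Fix one person's seat to break rotational symmetry; the remaining 6 people can be arranged in (6)! = 720 ways.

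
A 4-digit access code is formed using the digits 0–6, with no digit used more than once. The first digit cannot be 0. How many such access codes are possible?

720

The first digit has 7−1 = 6 choices (anything except 0).
The remaining 3 digits are filled from the other 6 symbols without repetition: 6 × 5 × 4 = 120.
Total: 6 × 120 = 720.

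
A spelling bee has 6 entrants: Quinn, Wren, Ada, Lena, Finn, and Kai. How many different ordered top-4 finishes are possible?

This is an ordered selection of 4 from 6: P(6,4).
That gives 6 × 5 × 4 × 3 = 360.

360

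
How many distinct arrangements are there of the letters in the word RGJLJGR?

630

The 7 letters of RGJLJGR have repeats: G appearing twice, J appearing twice, and R appearing twice.
Dividing 7! = 5040 by 2!·2!·2! = 8 for the repeated letters gives 630.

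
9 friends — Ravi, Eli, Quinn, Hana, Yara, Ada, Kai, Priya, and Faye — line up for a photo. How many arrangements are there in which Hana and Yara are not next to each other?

Of the 9! = 362880 arrangements, those with Hana and Yara adjacent number 2 × 8! = 80640 (treat the pair as a block with 2 internal orders).
Complementary counting: 362880 − 80640 = 282240.

282240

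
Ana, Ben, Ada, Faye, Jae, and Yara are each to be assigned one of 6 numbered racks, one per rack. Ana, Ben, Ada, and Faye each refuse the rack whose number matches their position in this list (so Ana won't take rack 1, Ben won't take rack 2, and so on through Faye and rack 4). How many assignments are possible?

Let Aᵢ (for 1 ≤ i ≤ 4) be the placements that put person i in their forbidden rack. Any j of these fix j positions, leaving (6−j)! ways to fill the rest, and there are C(4,j) ways to pick which j.
By inclusion–exclusion, the number of valid placements is Σ_{j=0}^{4} (−1)^j C(4,j)·(6−j)!.
Computing: 720 − 480 + 144 − 24 + 2 = 362.

362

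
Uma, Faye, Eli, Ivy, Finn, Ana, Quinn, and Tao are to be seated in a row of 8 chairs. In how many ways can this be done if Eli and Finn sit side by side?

Treat {Eli, Finn} as a single unit. There are 7 units to order, and the pair itself can be ordered 2 ways.
That gives 2 × 7! = 2 × 5040 = 10080.

10080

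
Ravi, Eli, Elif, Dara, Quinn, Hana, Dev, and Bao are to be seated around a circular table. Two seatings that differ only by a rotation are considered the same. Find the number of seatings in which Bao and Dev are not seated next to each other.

Without the restriction there are (7)! = 5040 seatings.
Those with Bao next to Dev: fuse the pair into one unit and seat 7 units around a circle — 2·(6)! = 1440.
Subtracting, 5040 − 1440 = 3600.

3600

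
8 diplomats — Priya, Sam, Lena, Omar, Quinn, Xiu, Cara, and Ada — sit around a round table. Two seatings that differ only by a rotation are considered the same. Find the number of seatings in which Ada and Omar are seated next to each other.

Glue Ada and Omar into a block (2 internal orders). Seating 7 units around a circle gives (6)! arrangements.
So 2 × (6)! = 2 × 720 = 1440.

1440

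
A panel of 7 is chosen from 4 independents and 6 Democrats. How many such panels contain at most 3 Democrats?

20

Split by how many Democrats are chosen (0 through 3).
Sum: C(6,0)·C(4,7) + C(6,1)·C(4,6) + C(6,2)·C(4,5) + C(6,3)·C(4,4) = 0 + 0 + 0 + 20 = 20.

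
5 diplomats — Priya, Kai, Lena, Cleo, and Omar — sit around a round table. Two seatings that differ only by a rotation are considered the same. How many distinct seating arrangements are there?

Fix one person's seat to break rotational symmetry; the remaining 4 people can be arranged in (4)! = 24 ways.

24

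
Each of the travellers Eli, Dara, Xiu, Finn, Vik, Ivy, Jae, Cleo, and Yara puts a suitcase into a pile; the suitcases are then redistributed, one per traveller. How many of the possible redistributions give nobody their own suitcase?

This is the derangement count D_9: permutations of 9 items with no fixed point.
By inclusion–exclusion this is Σ_{j=0}^{9} (−1)^j C(9,j)·(9−j)!.
Computing: 362880 − 362880 + 181440 − 60480 + 15120 − 3024 + 504 − 72 + 9 − 1 = 133496.

133496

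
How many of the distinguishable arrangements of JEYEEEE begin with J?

With the first slot taken by J, it remains to arrange the other 6 letters (EYEEEE).
Those 6 letters have E appearing 5 times, giving (6)!/(5!) = 6.

6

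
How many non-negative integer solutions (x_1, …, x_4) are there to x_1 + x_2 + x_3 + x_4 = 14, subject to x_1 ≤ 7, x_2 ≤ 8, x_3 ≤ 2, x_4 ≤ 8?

160

Without the upper bounds there are C(17,3) = 680 ways to split 14 among 4 variables.
Subtract solutions that violate a single cap (substitute x_i' = x_i − (cap_i+1)): x_1 ≥ 8 gives C(9,3) = 84; x_2 ≥ 9 gives C(8,3) = 56; x_3 ≥ 3 gives C(14,3) = 364; x_4 ≥ 9 gives C(8,3) = 56. Together 560.
Add back pairs where two caps are both exceeded: 0 + 20 + 0 + 10 + 0 + 10 = 40.
By inclusion–exclusion the count is 680 − 560 + 40 = 160.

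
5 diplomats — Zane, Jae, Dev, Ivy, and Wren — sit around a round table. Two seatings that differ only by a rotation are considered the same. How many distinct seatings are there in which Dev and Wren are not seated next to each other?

Without the restriction there are (4)! = 24 seatings.
Those with Dev next to Wren: fuse the pair into one unit and seat 4 units around a circle — 2·(3)! = 12.
Subtracting, 24 − 12 = 12.

12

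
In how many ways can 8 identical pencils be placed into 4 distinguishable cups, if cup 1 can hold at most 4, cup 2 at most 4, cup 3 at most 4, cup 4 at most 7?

Ignoring the caps, the number of non-negative solutions to x_1+…+x_4 = 8 is C(11,3) = 165.
Subtract solutions that violate a single cap (substitute x_i' = x_i − (cap_i+1)): x_1 ≥ 5 gives C(6,3) = 20; x_2 ≥ 5 gives C(6,3) = 20; x_3 ≥ 5 gives C(6,3) = 20; x_4 ≥ 8 gives C(3,3) = 1. Together 61.
No two caps can be exceeded simultaneously, so the pair terms are all 0.
By inclusion–exclusion the count is 165 − 61 + 0 = 104.

104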